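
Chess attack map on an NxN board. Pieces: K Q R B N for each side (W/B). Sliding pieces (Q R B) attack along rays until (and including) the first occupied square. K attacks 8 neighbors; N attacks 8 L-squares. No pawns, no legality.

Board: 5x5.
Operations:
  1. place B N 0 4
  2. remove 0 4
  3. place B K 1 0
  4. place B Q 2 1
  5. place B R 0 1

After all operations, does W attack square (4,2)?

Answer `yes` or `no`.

Answer: no

Derivation:
Op 1: place BN@(0,4)
Op 2: remove (0,4)
Op 3: place BK@(1,0)
Op 4: place BQ@(2,1)
Op 5: place BR@(0,1)
Per-piece attacks for W:
W attacks (4,2): no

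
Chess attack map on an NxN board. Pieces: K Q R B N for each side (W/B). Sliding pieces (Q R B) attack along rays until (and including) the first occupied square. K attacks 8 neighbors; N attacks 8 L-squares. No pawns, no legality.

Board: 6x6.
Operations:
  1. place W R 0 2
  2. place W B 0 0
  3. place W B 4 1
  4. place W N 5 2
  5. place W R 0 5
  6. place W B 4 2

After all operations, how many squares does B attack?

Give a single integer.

Answer: 0

Derivation:
Op 1: place WR@(0,2)
Op 2: place WB@(0,0)
Op 3: place WB@(4,1)
Op 4: place WN@(5,2)
Op 5: place WR@(0,5)
Op 6: place WB@(4,2)
Per-piece attacks for B:
Union (0 distinct): (none)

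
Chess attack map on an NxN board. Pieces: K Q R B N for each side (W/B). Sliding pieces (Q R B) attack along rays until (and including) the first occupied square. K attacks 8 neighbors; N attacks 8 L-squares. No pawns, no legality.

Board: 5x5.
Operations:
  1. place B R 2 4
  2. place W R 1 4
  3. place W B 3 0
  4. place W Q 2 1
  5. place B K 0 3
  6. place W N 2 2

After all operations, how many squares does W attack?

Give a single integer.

Op 1: place BR@(2,4)
Op 2: place WR@(1,4)
Op 3: place WB@(3,0)
Op 4: place WQ@(2,1)
Op 5: place BK@(0,3)
Op 6: place WN@(2,2)
Per-piece attacks for W:
  WR@(1,4): attacks (1,3) (1,2) (1,1) (1,0) (2,4) (0,4) [ray(1,0) blocked at (2,4)]
  WQ@(2,1): attacks (2,2) (2,0) (3,1) (4,1) (1,1) (0,1) (3,2) (4,3) (3,0) (1,2) (0,3) (1,0) [ray(0,1) blocked at (2,2); ray(1,-1) blocked at (3,0); ray(-1,1) blocked at (0,3)]
  WN@(2,2): attacks (3,4) (4,3) (1,4) (0,3) (3,0) (4,1) (1,0) (0,1)
  WB@(3,0): attacks (4,1) (2,1) [ray(-1,1) blocked at (2,1)]
Union (18 distinct): (0,1) (0,3) (0,4) (1,0) (1,1) (1,2) (1,3) (1,4) (2,0) (2,1) (2,2) (2,4) (3,0) (3,1) (3,2) (3,4) (4,1) (4,3)

Answer: 18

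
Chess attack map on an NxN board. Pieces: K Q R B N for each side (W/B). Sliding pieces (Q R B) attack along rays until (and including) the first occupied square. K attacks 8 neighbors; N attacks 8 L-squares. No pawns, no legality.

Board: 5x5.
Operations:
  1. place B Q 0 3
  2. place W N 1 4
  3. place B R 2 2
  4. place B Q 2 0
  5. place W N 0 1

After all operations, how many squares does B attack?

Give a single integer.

Answer: 21

Derivation:
Op 1: place BQ@(0,3)
Op 2: place WN@(1,4)
Op 3: place BR@(2,2)
Op 4: place BQ@(2,0)
Op 5: place WN@(0,1)
Per-piece attacks for B:
  BQ@(0,3): attacks (0,4) (0,2) (0,1) (1,3) (2,3) (3,3) (4,3) (1,4) (1,2) (2,1) (3,0) [ray(0,-1) blocked at (0,1); ray(1,1) blocked at (1,4)]
  BQ@(2,0): attacks (2,1) (2,2) (3,0) (4,0) (1,0) (0,0) (3,1) (4,2) (1,1) (0,2) [ray(0,1) blocked at (2,2)]
  BR@(2,2): attacks (2,3) (2,4) (2,1) (2,0) (3,2) (4,2) (1,2) (0,2) [ray(0,-1) blocked at (2,0)]
Union (21 distinct): (0,0) (0,1) (0,2) (0,4) (1,0) (1,1) (1,2) (1,3) (1,4) (2,0) (2,1) (2,2) (2,3) (2,4) (3,0) (3,1) (3,2) (3,3) (4,0) (4,2) (4,3)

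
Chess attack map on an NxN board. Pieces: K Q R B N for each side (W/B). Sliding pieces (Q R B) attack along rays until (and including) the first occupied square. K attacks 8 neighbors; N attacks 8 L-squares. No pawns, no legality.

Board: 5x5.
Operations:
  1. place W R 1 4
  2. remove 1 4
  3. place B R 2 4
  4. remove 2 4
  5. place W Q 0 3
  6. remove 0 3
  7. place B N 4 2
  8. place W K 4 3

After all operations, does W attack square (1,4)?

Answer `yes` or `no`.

Op 1: place WR@(1,4)
Op 2: remove (1,4)
Op 3: place BR@(2,4)
Op 4: remove (2,4)
Op 5: place WQ@(0,3)
Op 6: remove (0,3)
Op 7: place BN@(4,2)
Op 8: place WK@(4,3)
Per-piece attacks for W:
  WK@(4,3): attacks (4,4) (4,2) (3,3) (3,4) (3,2)
W attacks (1,4): no

Answer: no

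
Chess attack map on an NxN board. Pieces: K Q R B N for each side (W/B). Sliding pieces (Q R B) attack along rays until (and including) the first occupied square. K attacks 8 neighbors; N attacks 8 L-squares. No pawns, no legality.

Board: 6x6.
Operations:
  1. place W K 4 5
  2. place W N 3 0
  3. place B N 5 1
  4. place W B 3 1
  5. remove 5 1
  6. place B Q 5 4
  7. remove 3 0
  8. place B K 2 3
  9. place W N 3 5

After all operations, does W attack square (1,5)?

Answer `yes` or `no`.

Answer: no

Derivation:
Op 1: place WK@(4,5)
Op 2: place WN@(3,0)
Op 3: place BN@(5,1)
Op 4: place WB@(3,1)
Op 5: remove (5,1)
Op 6: place BQ@(5,4)
Op 7: remove (3,0)
Op 8: place BK@(2,3)
Op 9: place WN@(3,5)
Per-piece attacks for W:
  WB@(3,1): attacks (4,2) (5,3) (4,0) (2,2) (1,3) (0,4) (2,0)
  WN@(3,5): attacks (4,3) (5,4) (2,3) (1,4)
  WK@(4,5): attacks (4,4) (5,5) (3,5) (5,4) (3,4)
W attacks (1,5): no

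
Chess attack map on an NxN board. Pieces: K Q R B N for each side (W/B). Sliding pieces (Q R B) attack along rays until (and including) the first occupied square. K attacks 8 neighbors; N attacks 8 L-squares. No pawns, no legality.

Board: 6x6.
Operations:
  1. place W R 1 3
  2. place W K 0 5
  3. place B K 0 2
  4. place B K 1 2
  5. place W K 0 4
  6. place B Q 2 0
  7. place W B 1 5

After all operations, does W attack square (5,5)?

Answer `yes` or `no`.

Answer: no

Derivation:
Op 1: place WR@(1,3)
Op 2: place WK@(0,5)
Op 3: place BK@(0,2)
Op 4: place BK@(1,2)
Op 5: place WK@(0,4)
Op 6: place BQ@(2,0)
Op 7: place WB@(1,5)
Per-piece attacks for W:
  WK@(0,4): attacks (0,5) (0,3) (1,4) (1,5) (1,3)
  WK@(0,5): attacks (0,4) (1,5) (1,4)
  WR@(1,3): attacks (1,4) (1,5) (1,2) (2,3) (3,3) (4,3) (5,3) (0,3) [ray(0,1) blocked at (1,5); ray(0,-1) blocked at (1,2)]
  WB@(1,5): attacks (2,4) (3,3) (4,2) (5,1) (0,4) [ray(-1,-1) blocked at (0,4)]
W attacks (5,5): no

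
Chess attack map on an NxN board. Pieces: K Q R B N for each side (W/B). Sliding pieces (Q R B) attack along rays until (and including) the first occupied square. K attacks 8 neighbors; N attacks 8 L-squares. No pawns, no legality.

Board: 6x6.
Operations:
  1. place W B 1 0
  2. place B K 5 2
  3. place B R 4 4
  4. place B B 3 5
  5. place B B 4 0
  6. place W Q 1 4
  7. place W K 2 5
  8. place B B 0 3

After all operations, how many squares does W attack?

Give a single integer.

Answer: 22

Derivation:
Op 1: place WB@(1,0)
Op 2: place BK@(5,2)
Op 3: place BR@(4,4)
Op 4: place BB@(3,5)
Op 5: place BB@(4,0)
Op 6: place WQ@(1,4)
Op 7: place WK@(2,5)
Op 8: place BB@(0,3)
Per-piece attacks for W:
  WB@(1,0): attacks (2,1) (3,2) (4,3) (5,4) (0,1)
  WQ@(1,4): attacks (1,5) (1,3) (1,2) (1,1) (1,0) (2,4) (3,4) (4,4) (0,4) (2,5) (2,3) (3,2) (4,1) (5,0) (0,5) (0,3) [ray(0,-1) blocked at (1,0); ray(1,0) blocked at (4,4); ray(1,1) blocked at (2,5); ray(-1,-1) blocked at (0,3)]
  WK@(2,5): attacks (2,4) (3,5) (1,5) (3,4) (1,4)
Union (22 distinct): (0,1) (0,3) (0,4) (0,5) (1,0) (1,1) (1,2) (1,3) (1,4) (1,5) (2,1) (2,3) (2,4) (2,5) (3,2) (3,4) (3,5) (4,1) (4,3) (4,4) (5,0) (5,4)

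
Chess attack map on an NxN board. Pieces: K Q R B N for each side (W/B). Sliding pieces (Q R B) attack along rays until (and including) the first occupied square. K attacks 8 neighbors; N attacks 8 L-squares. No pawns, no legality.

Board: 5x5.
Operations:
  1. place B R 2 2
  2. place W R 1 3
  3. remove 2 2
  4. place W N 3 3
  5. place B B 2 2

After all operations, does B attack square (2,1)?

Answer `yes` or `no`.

Answer: no

Derivation:
Op 1: place BR@(2,2)
Op 2: place WR@(1,3)
Op 3: remove (2,2)
Op 4: place WN@(3,3)
Op 5: place BB@(2,2)
Per-piece attacks for B:
  BB@(2,2): attacks (3,3) (3,1) (4,0) (1,3) (1,1) (0,0) [ray(1,1) blocked at (3,3); ray(-1,1) blocked at (1,3)]
B attacks (2,1): no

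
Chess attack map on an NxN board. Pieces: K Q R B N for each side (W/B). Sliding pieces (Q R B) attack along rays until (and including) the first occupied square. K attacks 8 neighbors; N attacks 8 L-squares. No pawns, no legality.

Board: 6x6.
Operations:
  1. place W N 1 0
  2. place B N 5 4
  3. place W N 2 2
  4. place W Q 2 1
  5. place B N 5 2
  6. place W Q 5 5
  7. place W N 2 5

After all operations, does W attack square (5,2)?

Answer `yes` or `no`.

Op 1: place WN@(1,0)
Op 2: place BN@(5,4)
Op 3: place WN@(2,2)
Op 4: place WQ@(2,1)
Op 5: place BN@(5,2)
Op 6: place WQ@(5,5)
Op 7: place WN@(2,5)
Per-piece attacks for W:
  WN@(1,0): attacks (2,2) (3,1) (0,2)
  WQ@(2,1): attacks (2,2) (2,0) (3,1) (4,1) (5,1) (1,1) (0,1) (3,2) (4,3) (5,4) (3,0) (1,2) (0,3) (1,0) [ray(0,1) blocked at (2,2); ray(1,1) blocked at (5,4); ray(-1,-1) blocked at (1,0)]
  WN@(2,2): attacks (3,4) (4,3) (1,4) (0,3) (3,0) (4,1) (1,0) (0,1)
  WN@(2,5): attacks (3,3) (4,4) (1,3) (0,4)
  WQ@(5,5): attacks (5,4) (4,5) (3,5) (2,5) (4,4) (3,3) (2,2) [ray(0,-1) blocked at (5,4); ray(-1,0) blocked at (2,5); ray(-1,-1) blocked at (2,2)]
W attacks (5,2): no

Answer: no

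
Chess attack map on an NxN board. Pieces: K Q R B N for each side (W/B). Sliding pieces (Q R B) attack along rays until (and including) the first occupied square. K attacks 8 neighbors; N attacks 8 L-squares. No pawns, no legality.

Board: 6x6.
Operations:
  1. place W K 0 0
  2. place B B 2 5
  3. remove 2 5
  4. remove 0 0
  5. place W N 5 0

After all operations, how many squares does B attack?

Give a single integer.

Op 1: place WK@(0,0)
Op 2: place BB@(2,5)
Op 3: remove (2,5)
Op 4: remove (0,0)
Op 5: place WN@(5,0)
Per-piece attacks for B:
Union (0 distinct): (none)

Answer: 0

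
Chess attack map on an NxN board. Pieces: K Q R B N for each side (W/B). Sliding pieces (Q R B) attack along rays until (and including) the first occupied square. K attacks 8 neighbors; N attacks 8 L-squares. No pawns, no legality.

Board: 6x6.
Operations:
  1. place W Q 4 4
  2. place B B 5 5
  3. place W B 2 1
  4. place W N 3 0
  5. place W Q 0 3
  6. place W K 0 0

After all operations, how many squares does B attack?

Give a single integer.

Answer: 1

Derivation:
Op 1: place WQ@(4,4)
Op 2: place BB@(5,5)
Op 3: place WB@(2,1)
Op 4: place WN@(3,0)
Op 5: place WQ@(0,3)
Op 6: place WK@(0,0)
Per-piece attacks for B:
  BB@(5,5): attacks (4,4) [ray(-1,-1) blocked at (4,4)]
Union (1 distinct): (4,4)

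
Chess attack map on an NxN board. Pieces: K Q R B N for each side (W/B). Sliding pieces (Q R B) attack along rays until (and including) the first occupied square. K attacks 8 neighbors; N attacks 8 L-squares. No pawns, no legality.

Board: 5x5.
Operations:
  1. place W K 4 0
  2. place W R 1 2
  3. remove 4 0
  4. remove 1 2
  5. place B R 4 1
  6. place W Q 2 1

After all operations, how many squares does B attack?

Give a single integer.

Answer: 6

Derivation:
Op 1: place WK@(4,0)
Op 2: place WR@(1,2)
Op 3: remove (4,0)
Op 4: remove (1,2)
Op 5: place BR@(4,1)
Op 6: place WQ@(2,1)
Per-piece attacks for B:
  BR@(4,1): attacks (4,2) (4,3) (4,4) (4,0) (3,1) (2,1) [ray(-1,0) blocked at (2,1)]
Union (6 distinct): (2,1) (3,1) (4,0) (4,2) (4,3) (4,4)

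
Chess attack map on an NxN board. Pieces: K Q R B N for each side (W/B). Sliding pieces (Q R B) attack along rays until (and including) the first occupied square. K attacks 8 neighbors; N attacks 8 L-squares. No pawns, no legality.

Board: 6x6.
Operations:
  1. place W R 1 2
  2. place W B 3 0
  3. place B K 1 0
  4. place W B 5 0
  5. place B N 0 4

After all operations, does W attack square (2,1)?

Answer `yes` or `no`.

Op 1: place WR@(1,2)
Op 2: place WB@(3,0)
Op 3: place BK@(1,0)
Op 4: place WB@(5,0)
Op 5: place BN@(0,4)
Per-piece attacks for W:
  WR@(1,2): attacks (1,3) (1,4) (1,5) (1,1) (1,0) (2,2) (3,2) (4,2) (5,2) (0,2) [ray(0,-1) blocked at (1,0)]
  WB@(3,0): attacks (4,1) (5,2) (2,1) (1,2) [ray(-1,1) blocked at (1,2)]
  WB@(5,0): attacks (4,1) (3,2) (2,3) (1,4) (0,5)
W attacks (2,1): yes

Answer: yes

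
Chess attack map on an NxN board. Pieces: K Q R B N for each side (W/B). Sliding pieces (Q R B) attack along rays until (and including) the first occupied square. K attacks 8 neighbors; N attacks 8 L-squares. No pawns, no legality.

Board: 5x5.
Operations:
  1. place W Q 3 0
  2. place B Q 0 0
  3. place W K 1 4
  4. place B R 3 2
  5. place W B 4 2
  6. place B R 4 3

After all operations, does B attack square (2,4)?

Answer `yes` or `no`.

Op 1: place WQ@(3,0)
Op 2: place BQ@(0,0)
Op 3: place WK@(1,4)
Op 4: place BR@(3,2)
Op 5: place WB@(4,2)
Op 6: place BR@(4,3)
Per-piece attacks for B:
  BQ@(0,0): attacks (0,1) (0,2) (0,3) (0,4) (1,0) (2,0) (3,0) (1,1) (2,2) (3,3) (4,4) [ray(1,0) blocked at (3,0)]
  BR@(3,2): attacks (3,3) (3,4) (3,1) (3,0) (4,2) (2,2) (1,2) (0,2) [ray(0,-1) blocked at (3,0); ray(1,0) blocked at (4,2)]
  BR@(4,3): attacks (4,4) (4,2) (3,3) (2,3) (1,3) (0,3) [ray(0,-1) blocked at (4,2)]
B attacks (2,4): no

Answer: no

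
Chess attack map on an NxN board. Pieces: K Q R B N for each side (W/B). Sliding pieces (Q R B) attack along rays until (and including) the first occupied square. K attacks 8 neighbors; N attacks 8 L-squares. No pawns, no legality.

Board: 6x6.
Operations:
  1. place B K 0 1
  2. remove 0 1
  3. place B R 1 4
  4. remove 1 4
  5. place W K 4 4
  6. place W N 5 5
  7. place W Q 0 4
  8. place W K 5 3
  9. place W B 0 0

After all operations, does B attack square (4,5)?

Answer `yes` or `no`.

Answer: no

Derivation:
Op 1: place BK@(0,1)
Op 2: remove (0,1)
Op 3: place BR@(1,4)
Op 4: remove (1,4)
Op 5: place WK@(4,4)
Op 6: place WN@(5,5)
Op 7: place WQ@(0,4)
Op 8: place WK@(5,3)
Op 9: place WB@(0,0)
Per-piece attacks for B:
B attacks (4,5): no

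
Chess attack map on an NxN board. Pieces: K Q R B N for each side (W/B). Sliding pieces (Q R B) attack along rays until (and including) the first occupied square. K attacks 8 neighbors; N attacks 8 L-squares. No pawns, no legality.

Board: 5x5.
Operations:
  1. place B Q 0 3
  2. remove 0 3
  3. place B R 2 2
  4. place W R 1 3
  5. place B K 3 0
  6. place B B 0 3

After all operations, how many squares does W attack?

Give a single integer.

Answer: 8

Derivation:
Op 1: place BQ@(0,3)
Op 2: remove (0,3)
Op 3: place BR@(2,2)
Op 4: place WR@(1,3)
Op 5: place BK@(3,0)
Op 6: place BB@(0,3)
Per-piece attacks for W:
  WR@(1,3): attacks (1,4) (1,2) (1,1) (1,0) (2,3) (3,3) (4,3) (0,3) [ray(-1,0) blocked at (0,3)]
Union (8 distinct): (0,3) (1,0) (1,1) (1,2) (1,4) (2,3) (3,3) (4,3)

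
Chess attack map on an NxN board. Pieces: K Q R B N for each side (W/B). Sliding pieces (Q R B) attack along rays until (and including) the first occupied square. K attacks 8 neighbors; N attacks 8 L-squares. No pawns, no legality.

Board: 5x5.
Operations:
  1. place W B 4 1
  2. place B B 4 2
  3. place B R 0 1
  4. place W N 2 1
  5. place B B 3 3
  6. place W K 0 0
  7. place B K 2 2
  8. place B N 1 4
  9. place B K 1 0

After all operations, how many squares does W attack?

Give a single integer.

Op 1: place WB@(4,1)
Op 2: place BB@(4,2)
Op 3: place BR@(0,1)
Op 4: place WN@(2,1)
Op 5: place BB@(3,3)
Op 6: place WK@(0,0)
Op 7: place BK@(2,2)
Op 8: place BN@(1,4)
Op 9: place BK@(1,0)
Per-piece attacks for W:
  WK@(0,0): attacks (0,1) (1,0) (1,1)
  WN@(2,1): attacks (3,3) (4,2) (1,3) (0,2) (4,0) (0,0)
  WB@(4,1): attacks (3,2) (2,3) (1,4) (3,0) [ray(-1,1) blocked at (1,4)]
Union (13 distinct): (0,0) (0,1) (0,2) (1,0) (1,1) (1,3) (1,4) (2,3) (3,0) (3,2) (3,3) (4,0) (4,2)

Answer: 13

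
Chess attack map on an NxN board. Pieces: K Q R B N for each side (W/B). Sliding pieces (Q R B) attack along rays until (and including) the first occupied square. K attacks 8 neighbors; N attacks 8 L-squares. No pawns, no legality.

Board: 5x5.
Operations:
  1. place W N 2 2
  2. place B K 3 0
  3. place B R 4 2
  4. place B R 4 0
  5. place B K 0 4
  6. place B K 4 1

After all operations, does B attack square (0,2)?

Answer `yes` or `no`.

Answer: no

Derivation:
Op 1: place WN@(2,2)
Op 2: place BK@(3,0)
Op 3: place BR@(4,2)
Op 4: place BR@(4,0)
Op 5: place BK@(0,4)
Op 6: place BK@(4,1)
Per-piece attacks for B:
  BK@(0,4): attacks (0,3) (1,4) (1,3)
  BK@(3,0): attacks (3,1) (4,0) (2,0) (4,1) (2,1)
  BR@(4,0): attacks (4,1) (3,0) [ray(0,1) blocked at (4,1); ray(-1,0) blocked at (3,0)]
  BK@(4,1): attacks (4,2) (4,0) (3,1) (3,2) (3,0)
  BR@(4,2): attacks (4,3) (4,4) (4,1) (3,2) (2,2) [ray(0,-1) blocked at (4,1); ray(-1,0) blocked at (2,2)]
B attacks (0,2): no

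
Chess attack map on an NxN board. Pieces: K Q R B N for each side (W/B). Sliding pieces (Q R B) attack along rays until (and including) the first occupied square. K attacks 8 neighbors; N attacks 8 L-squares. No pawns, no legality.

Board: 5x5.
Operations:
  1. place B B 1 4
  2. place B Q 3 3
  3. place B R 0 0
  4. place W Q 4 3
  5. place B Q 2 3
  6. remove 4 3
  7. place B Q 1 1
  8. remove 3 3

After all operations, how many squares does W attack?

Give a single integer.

Op 1: place BB@(1,4)
Op 2: place BQ@(3,3)
Op 3: place BR@(0,0)
Op 4: place WQ@(4,3)
Op 5: place BQ@(2,3)
Op 6: remove (4,3)
Op 7: place BQ@(1,1)
Op 8: remove (3,3)
Per-piece attacks for W:
Union (0 distinct): (none)

Answer: 0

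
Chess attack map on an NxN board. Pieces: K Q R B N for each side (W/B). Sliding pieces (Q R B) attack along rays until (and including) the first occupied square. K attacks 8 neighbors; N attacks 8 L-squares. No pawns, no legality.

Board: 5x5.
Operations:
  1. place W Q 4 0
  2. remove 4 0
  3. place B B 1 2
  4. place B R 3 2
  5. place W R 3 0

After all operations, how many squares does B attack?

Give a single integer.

Answer: 11

Derivation:
Op 1: place WQ@(4,0)
Op 2: remove (4,0)
Op 3: place BB@(1,2)
Op 4: place BR@(3,2)
Op 5: place WR@(3,0)
Per-piece attacks for B:
  BB@(1,2): attacks (2,3) (3,4) (2,1) (3,0) (0,3) (0,1) [ray(1,-1) blocked at (3,0)]
  BR@(3,2): attacks (3,3) (3,4) (3,1) (3,0) (4,2) (2,2) (1,2) [ray(0,-1) blocked at (3,0); ray(-1,0) blocked at (1,2)]
Union (11 distinct): (0,1) (0,3) (1,2) (2,1) (2,2) (2,3) (3,0) (3,1) (3,3) (3,4) (4,2)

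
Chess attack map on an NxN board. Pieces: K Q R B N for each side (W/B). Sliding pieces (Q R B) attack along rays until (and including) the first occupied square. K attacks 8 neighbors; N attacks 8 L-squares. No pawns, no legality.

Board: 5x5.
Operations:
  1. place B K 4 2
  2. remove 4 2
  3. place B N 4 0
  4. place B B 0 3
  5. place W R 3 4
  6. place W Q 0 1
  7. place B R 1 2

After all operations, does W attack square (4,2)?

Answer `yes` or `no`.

Answer: no

Derivation:
Op 1: place BK@(4,2)
Op 2: remove (4,2)
Op 3: place BN@(4,0)
Op 4: place BB@(0,3)
Op 5: place WR@(3,4)
Op 6: place WQ@(0,1)
Op 7: place BR@(1,2)
Per-piece attacks for W:
  WQ@(0,1): attacks (0,2) (0,3) (0,0) (1,1) (2,1) (3,1) (4,1) (1,2) (1,0) [ray(0,1) blocked at (0,3); ray(1,1) blocked at (1,2)]
  WR@(3,4): attacks (3,3) (3,2) (3,1) (3,0) (4,4) (2,4) (1,4) (0,4)
W attacks (4,2): no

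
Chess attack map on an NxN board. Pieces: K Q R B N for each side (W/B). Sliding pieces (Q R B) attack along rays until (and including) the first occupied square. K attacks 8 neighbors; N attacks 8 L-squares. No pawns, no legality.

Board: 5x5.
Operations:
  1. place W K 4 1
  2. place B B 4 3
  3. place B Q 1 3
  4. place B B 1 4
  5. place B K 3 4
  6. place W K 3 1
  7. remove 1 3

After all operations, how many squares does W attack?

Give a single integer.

Op 1: place WK@(4,1)
Op 2: place BB@(4,3)
Op 3: place BQ@(1,3)
Op 4: place BB@(1,4)
Op 5: place BK@(3,4)
Op 6: place WK@(3,1)
Op 7: remove (1,3)
Per-piece attacks for W:
  WK@(3,1): attacks (3,2) (3,0) (4,1) (2,1) (4,2) (4,0) (2,2) (2,0)
  WK@(4,1): attacks (4,2) (4,0) (3,1) (3,2) (3,0)
Union (9 distinct): (2,0) (2,1) (2,2) (3,0) (3,1) (3,2) (4,0) (4,1) (4,2)

Answer: 9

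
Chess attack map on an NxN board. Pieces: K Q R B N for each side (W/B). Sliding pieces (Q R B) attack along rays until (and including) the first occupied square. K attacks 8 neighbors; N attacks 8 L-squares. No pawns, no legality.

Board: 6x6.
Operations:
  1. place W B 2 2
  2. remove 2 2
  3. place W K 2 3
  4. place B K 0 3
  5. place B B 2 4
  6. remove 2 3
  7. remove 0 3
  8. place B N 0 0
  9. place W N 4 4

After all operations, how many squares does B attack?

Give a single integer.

Answer: 9

Derivation:
Op 1: place WB@(2,2)
Op 2: remove (2,2)
Op 3: place WK@(2,3)
Op 4: place BK@(0,3)
Op 5: place BB@(2,4)
Op 6: remove (2,3)
Op 7: remove (0,3)
Op 8: place BN@(0,0)
Op 9: place WN@(4,4)
Per-piece attacks for B:
  BN@(0,0): attacks (1,2) (2,1)
  BB@(2,4): attacks (3,5) (3,3) (4,2) (5,1) (1,5) (1,3) (0,2)
Union (9 distinct): (0,2) (1,2) (1,3) (1,5) (2,1) (3,3) (3,5) (4,2) (5,1)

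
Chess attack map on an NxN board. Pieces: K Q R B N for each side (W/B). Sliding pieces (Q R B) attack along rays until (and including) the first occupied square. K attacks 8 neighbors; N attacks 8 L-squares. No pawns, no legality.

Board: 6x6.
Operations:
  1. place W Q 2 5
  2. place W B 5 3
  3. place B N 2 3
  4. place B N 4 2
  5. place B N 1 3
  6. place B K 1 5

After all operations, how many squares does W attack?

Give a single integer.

Answer: 13

Derivation:
Op 1: place WQ@(2,5)
Op 2: place WB@(5,3)
Op 3: place BN@(2,3)
Op 4: place BN@(4,2)
Op 5: place BN@(1,3)
Op 6: place BK@(1,5)
Per-piece attacks for W:
  WQ@(2,5): attacks (2,4) (2,3) (3,5) (4,5) (5,5) (1,5) (3,4) (4,3) (5,2) (1,4) (0,3) [ray(0,-1) blocked at (2,3); ray(-1,0) blocked at (1,5)]
  WB@(5,3): attacks (4,4) (3,5) (4,2) [ray(-1,-1) blocked at (4,2)]
Union (13 distinct): (0,3) (1,4) (1,5) (2,3) (2,4) (3,4) (3,5) (4,2) (4,3) (4,4) (4,5) (5,2) (5,5)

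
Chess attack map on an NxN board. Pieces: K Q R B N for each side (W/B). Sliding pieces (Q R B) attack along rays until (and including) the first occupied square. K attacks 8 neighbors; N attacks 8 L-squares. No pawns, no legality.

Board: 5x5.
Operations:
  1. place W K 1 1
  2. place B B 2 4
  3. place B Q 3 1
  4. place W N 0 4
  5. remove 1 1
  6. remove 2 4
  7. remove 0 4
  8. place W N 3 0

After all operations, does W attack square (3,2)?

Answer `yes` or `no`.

Op 1: place WK@(1,1)
Op 2: place BB@(2,4)
Op 3: place BQ@(3,1)
Op 4: place WN@(0,4)
Op 5: remove (1,1)
Op 6: remove (2,4)
Op 7: remove (0,4)
Op 8: place WN@(3,0)
Per-piece attacks for W:
  WN@(3,0): attacks (4,2) (2,2) (1,1)
W attacks (3,2): no

Answer: no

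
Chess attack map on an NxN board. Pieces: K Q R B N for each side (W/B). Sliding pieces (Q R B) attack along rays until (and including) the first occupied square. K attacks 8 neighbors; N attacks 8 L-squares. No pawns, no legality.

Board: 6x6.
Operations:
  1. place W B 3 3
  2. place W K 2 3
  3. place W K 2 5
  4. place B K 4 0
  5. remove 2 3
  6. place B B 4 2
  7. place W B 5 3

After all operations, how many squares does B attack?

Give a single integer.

Op 1: place WB@(3,3)
Op 2: place WK@(2,3)
Op 3: place WK@(2,5)
Op 4: place BK@(4,0)
Op 5: remove (2,3)
Op 6: place BB@(4,2)
Op 7: place WB@(5,3)
Per-piece attacks for B:
  BK@(4,0): attacks (4,1) (5,0) (3,0) (5,1) (3,1)
  BB@(4,2): attacks (5,3) (5,1) (3,3) (3,1) (2,0) [ray(1,1) blocked at (5,3); ray(-1,1) blocked at (3,3)]
Union (8 distinct): (2,0) (3,0) (3,1) (3,3) (4,1) (5,0) (5,1) (5,3)

Answer: 8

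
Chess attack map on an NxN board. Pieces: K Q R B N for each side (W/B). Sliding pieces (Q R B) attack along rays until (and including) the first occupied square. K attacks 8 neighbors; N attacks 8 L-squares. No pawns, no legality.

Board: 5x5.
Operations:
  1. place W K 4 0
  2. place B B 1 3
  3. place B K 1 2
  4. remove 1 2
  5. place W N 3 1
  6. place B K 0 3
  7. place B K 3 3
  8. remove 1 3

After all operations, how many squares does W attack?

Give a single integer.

Answer: 7

Derivation:
Op 1: place WK@(4,0)
Op 2: place BB@(1,3)
Op 3: place BK@(1,2)
Op 4: remove (1,2)
Op 5: place WN@(3,1)
Op 6: place BK@(0,3)
Op 7: place BK@(3,3)
Op 8: remove (1,3)
Per-piece attacks for W:
  WN@(3,1): attacks (4,3) (2,3) (1,2) (1,0)
  WK@(4,0): attacks (4,1) (3,0) (3,1)
Union (7 distinct): (1,0) (1,2) (2,3) (3,0) (3,1) (4,1) (4,3)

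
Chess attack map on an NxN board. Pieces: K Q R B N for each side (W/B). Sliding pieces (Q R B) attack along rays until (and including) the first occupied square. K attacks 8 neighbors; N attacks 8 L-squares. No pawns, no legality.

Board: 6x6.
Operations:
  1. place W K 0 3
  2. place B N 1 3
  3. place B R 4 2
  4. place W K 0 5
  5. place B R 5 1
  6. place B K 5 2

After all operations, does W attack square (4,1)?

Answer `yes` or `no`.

Op 1: place WK@(0,3)
Op 2: place BN@(1,3)
Op 3: place BR@(4,2)
Op 4: place WK@(0,5)
Op 5: place BR@(5,1)
Op 6: place BK@(5,2)
Per-piece attacks for W:
  WK@(0,3): attacks (0,4) (0,2) (1,3) (1,4) (1,2)
  WK@(0,5): attacks (0,4) (1,5) (1,4)
W attacks (4,1): no

Answer: no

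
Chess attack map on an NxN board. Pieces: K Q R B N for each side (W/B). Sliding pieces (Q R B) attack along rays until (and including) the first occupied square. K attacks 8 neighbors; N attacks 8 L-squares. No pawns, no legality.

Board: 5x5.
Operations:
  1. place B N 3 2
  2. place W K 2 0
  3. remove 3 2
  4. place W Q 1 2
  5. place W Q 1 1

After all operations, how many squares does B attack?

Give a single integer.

Op 1: place BN@(3,2)
Op 2: place WK@(2,0)
Op 3: remove (3,2)
Op 4: place WQ@(1,2)
Op 5: place WQ@(1,1)
Per-piece attacks for B:
Union (0 distinct): (none)

Answer: 0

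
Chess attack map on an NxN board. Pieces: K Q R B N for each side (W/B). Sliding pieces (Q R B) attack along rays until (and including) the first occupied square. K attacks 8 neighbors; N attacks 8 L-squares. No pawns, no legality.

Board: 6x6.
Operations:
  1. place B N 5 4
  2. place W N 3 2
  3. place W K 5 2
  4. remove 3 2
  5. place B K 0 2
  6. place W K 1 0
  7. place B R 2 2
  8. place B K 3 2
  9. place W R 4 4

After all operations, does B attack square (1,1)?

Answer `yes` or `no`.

Answer: yes

Derivation:
Op 1: place BN@(5,4)
Op 2: place WN@(3,2)
Op 3: place WK@(5,2)
Op 4: remove (3,2)
Op 5: place BK@(0,2)
Op 6: place WK@(1,0)
Op 7: place BR@(2,2)
Op 8: place BK@(3,2)
Op 9: place WR@(4,4)
Per-piece attacks for B:
  BK@(0,2): attacks (0,3) (0,1) (1,2) (1,3) (1,1)
  BR@(2,2): attacks (2,3) (2,4) (2,5) (2,1) (2,0) (3,2) (1,2) (0,2) [ray(1,0) blocked at (3,2); ray(-1,0) blocked at (0,2)]
  BK@(3,2): attacks (3,3) (3,1) (4,2) (2,2) (4,3) (4,1) (2,3) (2,1)
  BN@(5,4): attacks (3,5) (4,2) (3,3)
B attacks (1,1): yes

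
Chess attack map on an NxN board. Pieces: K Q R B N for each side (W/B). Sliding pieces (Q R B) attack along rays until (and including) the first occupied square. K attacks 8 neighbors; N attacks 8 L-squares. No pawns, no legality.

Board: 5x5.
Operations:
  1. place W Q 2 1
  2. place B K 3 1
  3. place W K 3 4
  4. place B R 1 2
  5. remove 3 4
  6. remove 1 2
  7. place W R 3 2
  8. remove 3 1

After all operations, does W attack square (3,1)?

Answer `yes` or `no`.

Op 1: place WQ@(2,1)
Op 2: place BK@(3,1)
Op 3: place WK@(3,4)
Op 4: place BR@(1,2)
Op 5: remove (3,4)
Op 6: remove (1,2)
Op 7: place WR@(3,2)
Op 8: remove (3,1)
Per-piece attacks for W:
  WQ@(2,1): attacks (2,2) (2,3) (2,4) (2,0) (3,1) (4,1) (1,1) (0,1) (3,2) (3,0) (1,2) (0,3) (1,0) [ray(1,1) blocked at (3,2)]
  WR@(3,2): attacks (3,3) (3,4) (3,1) (3,0) (4,2) (2,2) (1,2) (0,2)
W attacks (3,1): yes

Answer: yes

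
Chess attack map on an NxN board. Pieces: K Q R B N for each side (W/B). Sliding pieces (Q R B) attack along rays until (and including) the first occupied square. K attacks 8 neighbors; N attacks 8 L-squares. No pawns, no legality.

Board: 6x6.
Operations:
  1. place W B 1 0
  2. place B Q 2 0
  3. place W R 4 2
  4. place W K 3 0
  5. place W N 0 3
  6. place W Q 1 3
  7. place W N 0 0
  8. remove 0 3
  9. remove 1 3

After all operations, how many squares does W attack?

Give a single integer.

Op 1: place WB@(1,0)
Op 2: place BQ@(2,0)
Op 3: place WR@(4,2)
Op 4: place WK@(3,0)
Op 5: place WN@(0,3)
Op 6: place WQ@(1,3)
Op 7: place WN@(0,0)
Op 8: remove (0,3)
Op 9: remove (1,3)
Per-piece attacks for W:
  WN@(0,0): attacks (1,2) (2,1)
  WB@(1,0): attacks (2,1) (3,2) (4,3) (5,4) (0,1)
  WK@(3,0): attacks (3,1) (4,0) (2,0) (4,1) (2,1)
  WR@(4,2): attacks (4,3) (4,4) (4,5) (4,1) (4,0) (5,2) (3,2) (2,2) (1,2) (0,2)
Union (15 distinct): (0,1) (0,2) (1,2) (2,0) (2,1) (2,2) (3,1) (3,2) (4,0) (4,1) (4,3) (4,4) (4,5) (5,2) (5,4)

Answer: 15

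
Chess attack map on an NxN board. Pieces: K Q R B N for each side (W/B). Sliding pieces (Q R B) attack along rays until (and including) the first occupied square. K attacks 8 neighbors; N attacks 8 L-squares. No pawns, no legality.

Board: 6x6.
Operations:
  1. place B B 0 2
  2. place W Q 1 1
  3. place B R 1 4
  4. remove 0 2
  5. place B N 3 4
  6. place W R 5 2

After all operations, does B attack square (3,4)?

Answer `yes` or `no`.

Answer: yes

Derivation:
Op 1: place BB@(0,2)
Op 2: place WQ@(1,1)
Op 3: place BR@(1,4)
Op 4: remove (0,2)
Op 5: place BN@(3,4)
Op 6: place WR@(5,2)
Per-piece attacks for B:
  BR@(1,4): attacks (1,5) (1,3) (1,2) (1,1) (2,4) (3,4) (0,4) [ray(0,-1) blocked at (1,1); ray(1,0) blocked at (3,4)]
  BN@(3,4): attacks (5,5) (1,5) (4,2) (5,3) (2,2) (1,3)
B attacks (3,4): yes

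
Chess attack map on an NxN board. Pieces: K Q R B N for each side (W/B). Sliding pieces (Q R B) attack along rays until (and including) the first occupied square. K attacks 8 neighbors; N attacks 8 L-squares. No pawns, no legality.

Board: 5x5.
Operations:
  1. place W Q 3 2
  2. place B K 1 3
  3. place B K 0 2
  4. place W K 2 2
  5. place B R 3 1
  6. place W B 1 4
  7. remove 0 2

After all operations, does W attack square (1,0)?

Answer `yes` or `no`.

Answer: yes

Derivation:
Op 1: place WQ@(3,2)
Op 2: place BK@(1,3)
Op 3: place BK@(0,2)
Op 4: place WK@(2,2)
Op 5: place BR@(3,1)
Op 6: place WB@(1,4)
Op 7: remove (0,2)
Per-piece attacks for W:
  WB@(1,4): attacks (2,3) (3,2) (0,3) [ray(1,-1) blocked at (3,2)]
  WK@(2,2): attacks (2,3) (2,1) (3,2) (1,2) (3,3) (3,1) (1,3) (1,1)
  WQ@(3,2): attacks (3,3) (3,4) (3,1) (4,2) (2,2) (4,3) (4,1) (2,3) (1,4) (2,1) (1,0) [ray(0,-1) blocked at (3,1); ray(-1,0) blocked at (2,2); ray(-1,1) blocked at (1,4)]
W attacks (1,0): yes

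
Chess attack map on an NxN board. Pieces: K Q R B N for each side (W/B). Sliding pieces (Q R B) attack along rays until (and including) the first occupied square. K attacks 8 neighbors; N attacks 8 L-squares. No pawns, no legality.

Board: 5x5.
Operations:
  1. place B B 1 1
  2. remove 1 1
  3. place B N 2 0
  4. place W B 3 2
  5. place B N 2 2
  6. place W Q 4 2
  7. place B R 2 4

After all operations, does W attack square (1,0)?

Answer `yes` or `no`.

Answer: yes

Derivation:
Op 1: place BB@(1,1)
Op 2: remove (1,1)
Op 3: place BN@(2,0)
Op 4: place WB@(3,2)
Op 5: place BN@(2,2)
Op 6: place WQ@(4,2)
Op 7: place BR@(2,4)
Per-piece attacks for W:
  WB@(3,2): attacks (4,3) (4,1) (2,3) (1,4) (2,1) (1,0)
  WQ@(4,2): attacks (4,3) (4,4) (4,1) (4,0) (3,2) (3,3) (2,4) (3,1) (2,0) [ray(-1,0) blocked at (3,2); ray(-1,1) blocked at (2,4); ray(-1,-1) blocked at (2,0)]
W attacks (1,0): yes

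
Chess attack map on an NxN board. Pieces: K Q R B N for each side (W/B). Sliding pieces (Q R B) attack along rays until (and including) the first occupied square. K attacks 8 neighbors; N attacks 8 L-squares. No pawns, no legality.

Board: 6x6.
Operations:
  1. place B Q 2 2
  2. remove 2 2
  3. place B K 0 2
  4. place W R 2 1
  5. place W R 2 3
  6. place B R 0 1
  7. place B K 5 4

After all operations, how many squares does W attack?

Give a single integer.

Answer: 16

Derivation:
Op 1: place BQ@(2,2)
Op 2: remove (2,2)
Op 3: place BK@(0,2)
Op 4: place WR@(2,1)
Op 5: place WR@(2,3)
Op 6: place BR@(0,1)
Op 7: place BK@(5,4)
Per-piece attacks for W:
  WR@(2,1): attacks (2,2) (2,3) (2,0) (3,1) (4,1) (5,1) (1,1) (0,1) [ray(0,1) blocked at (2,3); ray(-1,0) blocked at (0,1)]
  WR@(2,3): attacks (2,4) (2,5) (2,2) (2,1) (3,3) (4,3) (5,3) (1,3) (0,3) [ray(0,-1) blocked at (2,1)]
Union (16 distinct): (0,1) (0,3) (1,1) (1,3) (2,0) (2,1) (2,2) (2,3) (2,4) (2,5) (3,1) (3,3) (4,1) (4,3) (5,1) (5,3)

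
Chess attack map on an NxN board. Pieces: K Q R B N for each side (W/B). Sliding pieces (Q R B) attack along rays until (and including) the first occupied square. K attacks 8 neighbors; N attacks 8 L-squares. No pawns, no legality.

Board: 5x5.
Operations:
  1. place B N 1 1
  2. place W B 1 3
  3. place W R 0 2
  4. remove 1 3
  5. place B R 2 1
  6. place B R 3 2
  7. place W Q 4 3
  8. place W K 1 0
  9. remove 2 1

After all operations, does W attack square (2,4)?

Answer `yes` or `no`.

Op 1: place BN@(1,1)
Op 2: place WB@(1,3)
Op 3: place WR@(0,2)
Op 4: remove (1,3)
Op 5: place BR@(2,1)
Op 6: place BR@(3,2)
Op 7: place WQ@(4,3)
Op 8: place WK@(1,0)
Op 9: remove (2,1)
Per-piece attacks for W:
  WR@(0,2): attacks (0,3) (0,4) (0,1) (0,0) (1,2) (2,2) (3,2) [ray(1,0) blocked at (3,2)]
  WK@(1,0): attacks (1,1) (2,0) (0,0) (2,1) (0,1)
  WQ@(4,3): attacks (4,4) (4,2) (4,1) (4,0) (3,3) (2,3) (1,3) (0,3) (3,4) (3,2) [ray(-1,-1) blocked at (3,2)]
W attacks (2,4): no

Answer: no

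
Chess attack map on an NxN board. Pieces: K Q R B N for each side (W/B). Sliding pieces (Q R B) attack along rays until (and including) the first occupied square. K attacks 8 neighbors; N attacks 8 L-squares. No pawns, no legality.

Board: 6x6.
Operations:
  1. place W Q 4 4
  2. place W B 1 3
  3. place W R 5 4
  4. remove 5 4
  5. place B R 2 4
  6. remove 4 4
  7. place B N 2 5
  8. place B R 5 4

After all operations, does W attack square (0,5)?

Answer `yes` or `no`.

Op 1: place WQ@(4,4)
Op 2: place WB@(1,3)
Op 3: place WR@(5,4)
Op 4: remove (5,4)
Op 5: place BR@(2,4)
Op 6: remove (4,4)
Op 7: place BN@(2,5)
Op 8: place BR@(5,4)
Per-piece attacks for W:
  WB@(1,3): attacks (2,4) (2,2) (3,1) (4,0) (0,4) (0,2) [ray(1,1) blocked at (2,4)]
W attacks (0,5): no

Answer: no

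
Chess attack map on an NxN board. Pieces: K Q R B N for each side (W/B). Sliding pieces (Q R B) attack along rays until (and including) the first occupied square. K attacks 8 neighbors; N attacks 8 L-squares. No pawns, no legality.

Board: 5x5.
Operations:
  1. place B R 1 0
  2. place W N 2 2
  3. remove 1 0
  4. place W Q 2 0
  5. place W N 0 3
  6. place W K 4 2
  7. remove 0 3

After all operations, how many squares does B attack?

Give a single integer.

Op 1: place BR@(1,0)
Op 2: place WN@(2,2)
Op 3: remove (1,0)
Op 4: place WQ@(2,0)
Op 5: place WN@(0,3)
Op 6: place WK@(4,2)
Op 7: remove (0,3)
Per-piece attacks for B:
Union (0 distinct): (none)

Answer: 0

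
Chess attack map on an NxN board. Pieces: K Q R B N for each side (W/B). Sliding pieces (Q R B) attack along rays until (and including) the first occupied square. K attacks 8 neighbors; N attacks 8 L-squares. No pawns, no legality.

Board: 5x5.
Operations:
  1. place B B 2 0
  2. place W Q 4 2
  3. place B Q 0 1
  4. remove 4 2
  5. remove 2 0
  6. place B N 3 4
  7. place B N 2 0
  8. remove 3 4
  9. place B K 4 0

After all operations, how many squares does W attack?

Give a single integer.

Op 1: place BB@(2,0)
Op 2: place WQ@(4,2)
Op 3: place BQ@(0,1)
Op 4: remove (4,2)
Op 5: remove (2,0)
Op 6: place BN@(3,4)
Op 7: place BN@(2,0)
Op 8: remove (3,4)
Op 9: place BK@(4,0)
Per-piece attacks for W:
Union (0 distinct): (none)

Answer: 0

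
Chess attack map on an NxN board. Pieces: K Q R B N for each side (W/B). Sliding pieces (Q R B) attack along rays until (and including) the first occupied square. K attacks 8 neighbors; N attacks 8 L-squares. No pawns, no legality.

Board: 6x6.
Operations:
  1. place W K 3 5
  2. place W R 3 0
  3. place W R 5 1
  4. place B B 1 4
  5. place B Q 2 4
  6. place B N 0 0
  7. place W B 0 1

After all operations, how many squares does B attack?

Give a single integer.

Answer: 22

Derivation:
Op 1: place WK@(3,5)
Op 2: place WR@(3,0)
Op 3: place WR@(5,1)
Op 4: place BB@(1,4)
Op 5: place BQ@(2,4)
Op 6: place BN@(0,0)
Op 7: place WB@(0,1)
Per-piece attacks for B:
  BN@(0,0): attacks (1,2) (2,1)
  BB@(1,4): attacks (2,5) (2,3) (3,2) (4,1) (5,0) (0,5) (0,3)
  BQ@(2,4): attacks (2,5) (2,3) (2,2) (2,1) (2,0) (3,4) (4,4) (5,4) (1,4) (3,5) (3,3) (4,2) (5,1) (1,5) (1,3) (0,2) [ray(-1,0) blocked at (1,4); ray(1,1) blocked at (3,5); ray(1,-1) blocked at (5,1)]
Union (22 distinct): (0,2) (0,3) (0,5) (1,2) (1,3) (1,4) (1,5) (2,0) (2,1) (2,2) (2,3) (2,5) (3,2) (3,3) (3,4) (3,5) (4,1) (4,2) (4,4) (5,0) (5,1) (5,4)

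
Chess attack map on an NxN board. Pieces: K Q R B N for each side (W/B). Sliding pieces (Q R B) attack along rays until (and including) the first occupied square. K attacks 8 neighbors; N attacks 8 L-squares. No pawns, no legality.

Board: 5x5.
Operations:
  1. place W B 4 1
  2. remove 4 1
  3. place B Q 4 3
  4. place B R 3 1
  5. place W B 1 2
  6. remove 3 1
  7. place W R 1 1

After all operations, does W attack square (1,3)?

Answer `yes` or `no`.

Answer: no

Derivation:
Op 1: place WB@(4,1)
Op 2: remove (4,1)
Op 3: place BQ@(4,3)
Op 4: place BR@(3,1)
Op 5: place WB@(1,2)
Op 6: remove (3,1)
Op 7: place WR@(1,1)
Per-piece attacks for W:
  WR@(1,1): attacks (1,2) (1,0) (2,1) (3,1) (4,1) (0,1) [ray(0,1) blocked at (1,2)]
  WB@(1,2): attacks (2,3) (3,4) (2,1) (3,0) (0,3) (0,1)
W attacks (1,3): no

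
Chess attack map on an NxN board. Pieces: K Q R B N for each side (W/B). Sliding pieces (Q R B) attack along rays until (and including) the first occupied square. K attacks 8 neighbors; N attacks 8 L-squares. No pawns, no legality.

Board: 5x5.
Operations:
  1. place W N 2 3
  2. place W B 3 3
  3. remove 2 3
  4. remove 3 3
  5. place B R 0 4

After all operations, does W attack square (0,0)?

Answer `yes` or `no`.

Answer: no

Derivation:
Op 1: place WN@(2,3)
Op 2: place WB@(3,3)
Op 3: remove (2,3)
Op 4: remove (3,3)
Op 5: place BR@(0,4)
Per-piece attacks for W:
W attacks (0,0): no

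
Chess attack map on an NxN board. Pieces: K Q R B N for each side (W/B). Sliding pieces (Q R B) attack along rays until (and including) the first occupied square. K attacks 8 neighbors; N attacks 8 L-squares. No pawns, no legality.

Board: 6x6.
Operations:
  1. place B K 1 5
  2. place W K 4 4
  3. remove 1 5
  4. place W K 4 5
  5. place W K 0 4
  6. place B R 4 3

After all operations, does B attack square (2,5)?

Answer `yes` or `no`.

Op 1: place BK@(1,5)
Op 2: place WK@(4,4)
Op 3: remove (1,5)
Op 4: place WK@(4,5)
Op 5: place WK@(0,4)
Op 6: place BR@(4,3)
Per-piece attacks for B:
  BR@(4,3): attacks (4,4) (4,2) (4,1) (4,0) (5,3) (3,3) (2,3) (1,3) (0,3) [ray(0,1) blocked at (4,4)]
B attacks (2,5): no

Answer: no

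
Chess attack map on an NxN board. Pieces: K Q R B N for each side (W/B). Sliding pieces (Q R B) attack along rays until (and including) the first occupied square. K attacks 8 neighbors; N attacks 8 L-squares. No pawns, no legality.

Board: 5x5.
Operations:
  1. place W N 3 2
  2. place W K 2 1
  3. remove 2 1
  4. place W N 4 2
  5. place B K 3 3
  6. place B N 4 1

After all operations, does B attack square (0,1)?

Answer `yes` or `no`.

Answer: no

Derivation:
Op 1: place WN@(3,2)
Op 2: place WK@(2,1)
Op 3: remove (2,1)
Op 4: place WN@(4,2)
Op 5: place BK@(3,3)
Op 6: place BN@(4,1)
Per-piece attacks for B:
  BK@(3,3): attacks (3,4) (3,2) (4,3) (2,3) (4,4) (4,2) (2,4) (2,2)
  BN@(4,1): attacks (3,3) (2,2) (2,0)
B attacks (0,1): no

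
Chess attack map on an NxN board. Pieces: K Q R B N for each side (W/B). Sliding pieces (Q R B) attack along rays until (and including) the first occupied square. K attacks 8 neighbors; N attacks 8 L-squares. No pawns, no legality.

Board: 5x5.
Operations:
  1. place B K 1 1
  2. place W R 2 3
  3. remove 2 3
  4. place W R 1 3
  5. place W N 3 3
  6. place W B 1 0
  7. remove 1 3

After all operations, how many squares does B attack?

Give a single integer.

Op 1: place BK@(1,1)
Op 2: place WR@(2,3)
Op 3: remove (2,3)
Op 4: place WR@(1,3)
Op 5: place WN@(3,3)
Op 6: place WB@(1,0)
Op 7: remove (1,3)
Per-piece attacks for B:
  BK@(1,1): attacks (1,2) (1,0) (2,1) (0,1) (2,2) (2,0) (0,2) (0,0)
Union (8 distinct): (0,0) (0,1) (0,2) (1,0) (1,2) (2,0) (2,1) (2,2)

Answer: 8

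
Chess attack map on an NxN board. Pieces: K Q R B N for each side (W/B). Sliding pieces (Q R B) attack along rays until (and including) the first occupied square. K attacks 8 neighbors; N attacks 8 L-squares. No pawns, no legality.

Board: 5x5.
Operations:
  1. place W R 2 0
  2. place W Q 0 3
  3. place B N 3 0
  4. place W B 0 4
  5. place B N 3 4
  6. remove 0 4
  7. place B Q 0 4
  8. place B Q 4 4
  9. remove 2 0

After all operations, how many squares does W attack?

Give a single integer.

Op 1: place WR@(2,0)
Op 2: place WQ@(0,3)
Op 3: place BN@(3,0)
Op 4: place WB@(0,4)
Op 5: place BN@(3,4)
Op 6: remove (0,4)
Op 7: place BQ@(0,4)
Op 8: place BQ@(4,4)
Op 9: remove (2,0)
Per-piece attacks for W:
  WQ@(0,3): attacks (0,4) (0,2) (0,1) (0,0) (1,3) (2,3) (3,3) (4,3) (1,4) (1,2) (2,1) (3,0) [ray(0,1) blocked at (0,4); ray(1,-1) blocked at (3,0)]
Union (12 distinct): (0,0) (0,1) (0,2) (0,4) (1,2) (1,3) (1,4) (2,1) (2,3) (3,0) (3,3) (4,3)

Answer: 12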